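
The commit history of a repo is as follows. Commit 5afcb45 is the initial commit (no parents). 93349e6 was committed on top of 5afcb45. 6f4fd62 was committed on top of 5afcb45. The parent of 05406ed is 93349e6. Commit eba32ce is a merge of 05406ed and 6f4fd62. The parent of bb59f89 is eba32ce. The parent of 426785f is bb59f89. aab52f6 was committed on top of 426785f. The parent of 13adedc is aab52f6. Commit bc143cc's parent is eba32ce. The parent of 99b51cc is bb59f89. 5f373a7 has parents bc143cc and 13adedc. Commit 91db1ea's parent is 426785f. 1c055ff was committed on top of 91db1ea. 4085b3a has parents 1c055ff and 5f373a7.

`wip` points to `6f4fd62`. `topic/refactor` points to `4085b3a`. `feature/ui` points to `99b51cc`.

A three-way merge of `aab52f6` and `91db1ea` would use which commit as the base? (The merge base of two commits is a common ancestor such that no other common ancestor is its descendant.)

Ancestors of aab52f6: {05406ed, 426785f, 5afcb45, 6f4fd62, 93349e6, aab52f6, bb59f89, eba32ce}.
Ancestors of 91db1ea: {05406ed, 426785f, 5afcb45, 6f4fd62, 91db1ea, 93349e6, bb59f89, eba32ce}.
Common ancestors: {05406ed, 426785f, 5afcb45, 6f4fd62, 93349e6, bb59f89, eba32ce}.
Among these, 426785f is not an ancestor of any other common ancestor — it is the merge base.

426785f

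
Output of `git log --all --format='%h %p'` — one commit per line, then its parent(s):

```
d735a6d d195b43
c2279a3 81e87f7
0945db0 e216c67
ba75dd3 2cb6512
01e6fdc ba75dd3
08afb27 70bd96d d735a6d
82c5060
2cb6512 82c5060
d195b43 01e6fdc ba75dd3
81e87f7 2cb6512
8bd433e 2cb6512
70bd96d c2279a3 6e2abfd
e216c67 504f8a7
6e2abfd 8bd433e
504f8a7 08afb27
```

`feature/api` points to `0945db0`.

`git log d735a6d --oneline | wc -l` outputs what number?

6

Walking parent pointers from d735a6d: reachable set = {01e6fdc, 2cb6512, 82c5060, ba75dd3, d195b43, d735a6d}.
That is 6 commits.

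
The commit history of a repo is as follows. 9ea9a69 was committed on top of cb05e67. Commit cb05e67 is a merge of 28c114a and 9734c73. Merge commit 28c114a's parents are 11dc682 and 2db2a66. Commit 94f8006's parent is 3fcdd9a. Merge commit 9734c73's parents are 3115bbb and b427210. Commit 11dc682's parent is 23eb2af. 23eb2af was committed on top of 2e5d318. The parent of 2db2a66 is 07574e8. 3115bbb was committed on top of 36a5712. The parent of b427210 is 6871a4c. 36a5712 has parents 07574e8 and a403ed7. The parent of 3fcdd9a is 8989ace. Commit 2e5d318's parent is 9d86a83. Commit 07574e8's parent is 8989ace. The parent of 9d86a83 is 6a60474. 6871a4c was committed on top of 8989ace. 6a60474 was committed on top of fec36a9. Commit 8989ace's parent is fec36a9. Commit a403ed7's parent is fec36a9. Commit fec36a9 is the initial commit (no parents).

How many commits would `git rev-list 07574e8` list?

Walking parent pointers from 07574e8: reachable set = {07574e8, 8989ace, fec36a9}.
That is 3 commits.

3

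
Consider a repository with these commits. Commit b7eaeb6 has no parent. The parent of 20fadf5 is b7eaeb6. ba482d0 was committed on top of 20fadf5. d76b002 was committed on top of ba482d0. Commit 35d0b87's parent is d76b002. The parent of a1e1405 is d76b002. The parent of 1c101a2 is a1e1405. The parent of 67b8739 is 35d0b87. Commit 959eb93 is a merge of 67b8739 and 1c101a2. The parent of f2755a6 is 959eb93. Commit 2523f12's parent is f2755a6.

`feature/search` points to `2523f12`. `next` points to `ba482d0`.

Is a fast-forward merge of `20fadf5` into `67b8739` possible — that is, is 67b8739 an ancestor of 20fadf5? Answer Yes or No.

A fast-forward from 67b8739 to 20fadf5 is possible iff 67b8739 is an ancestor of 20fadf5.
Ancestors of 20fadf5: {20fadf5, b7eaeb6}.
67b8739 is not among them, so fast-forward is not possible.

No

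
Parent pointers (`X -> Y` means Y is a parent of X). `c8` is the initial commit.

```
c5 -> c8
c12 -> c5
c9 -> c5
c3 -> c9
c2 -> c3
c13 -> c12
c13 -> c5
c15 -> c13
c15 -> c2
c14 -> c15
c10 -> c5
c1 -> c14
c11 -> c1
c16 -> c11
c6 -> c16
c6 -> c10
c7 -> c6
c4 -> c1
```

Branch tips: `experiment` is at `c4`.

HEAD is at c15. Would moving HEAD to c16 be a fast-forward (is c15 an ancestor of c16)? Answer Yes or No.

A fast-forward from c15 to c16 is possible iff c15 is an ancestor of c16.
Ancestors of c16: {c1, c11, c12, c13, c14, c15, c16, c2, c3, c5, c8, c9}.
c15 is among them, so fast-forward is possible.

Yes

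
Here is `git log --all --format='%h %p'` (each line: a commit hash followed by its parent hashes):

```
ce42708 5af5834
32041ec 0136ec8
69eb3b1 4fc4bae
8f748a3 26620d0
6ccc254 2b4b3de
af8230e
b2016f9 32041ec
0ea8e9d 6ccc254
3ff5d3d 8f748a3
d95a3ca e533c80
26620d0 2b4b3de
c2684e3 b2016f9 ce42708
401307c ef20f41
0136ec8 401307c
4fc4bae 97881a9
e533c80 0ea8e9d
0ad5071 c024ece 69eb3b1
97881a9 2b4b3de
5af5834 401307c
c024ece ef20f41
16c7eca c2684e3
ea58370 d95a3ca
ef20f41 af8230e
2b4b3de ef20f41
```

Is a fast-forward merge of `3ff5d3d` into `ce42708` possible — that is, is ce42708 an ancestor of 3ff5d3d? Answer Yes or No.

No

A fast-forward from ce42708 to 3ff5d3d is possible iff ce42708 is an ancestor of 3ff5d3d.
Ancestors of 3ff5d3d: {26620d0, 2b4b3de, 3ff5d3d, 8f748a3, af8230e, ef20f41}.
ce42708 is not among them, so fast-forward is not possible.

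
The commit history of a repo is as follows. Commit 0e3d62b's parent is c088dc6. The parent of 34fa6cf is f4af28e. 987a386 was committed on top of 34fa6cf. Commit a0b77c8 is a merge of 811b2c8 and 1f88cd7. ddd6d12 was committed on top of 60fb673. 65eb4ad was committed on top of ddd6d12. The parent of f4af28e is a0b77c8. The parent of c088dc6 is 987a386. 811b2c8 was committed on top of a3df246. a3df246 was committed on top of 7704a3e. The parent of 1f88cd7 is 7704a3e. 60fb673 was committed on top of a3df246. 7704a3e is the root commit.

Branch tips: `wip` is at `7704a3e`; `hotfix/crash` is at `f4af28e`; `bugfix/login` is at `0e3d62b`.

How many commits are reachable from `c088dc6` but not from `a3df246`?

Reachable from c088dc6: {1f88cd7, 34fa6cf, 7704a3e, 811b2c8, 987a386, a0b77c8, a3df246, c088dc6, f4af28e}.
Reachable from a3df246: {7704a3e, a3df246}.
In c088dc6's history but not a3df246's: {1f88cd7, 34fa6cf, 811b2c8, 987a386, a0b77c8, c088dc6, f4af28e} — 7 commits.

7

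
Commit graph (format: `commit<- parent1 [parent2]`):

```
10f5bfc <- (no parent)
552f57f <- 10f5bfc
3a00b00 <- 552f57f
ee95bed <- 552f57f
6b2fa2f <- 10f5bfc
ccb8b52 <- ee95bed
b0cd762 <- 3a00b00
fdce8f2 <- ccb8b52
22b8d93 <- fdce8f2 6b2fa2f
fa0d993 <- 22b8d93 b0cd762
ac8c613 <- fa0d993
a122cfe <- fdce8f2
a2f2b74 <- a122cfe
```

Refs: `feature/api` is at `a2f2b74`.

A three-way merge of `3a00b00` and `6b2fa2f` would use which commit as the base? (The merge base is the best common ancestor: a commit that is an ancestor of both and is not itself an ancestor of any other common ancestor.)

10f5bfc

Ancestors of 3a00b00: {10f5bfc, 3a00b00, 552f57f}.
Ancestors of 6b2fa2f: {10f5bfc, 6b2fa2f}.
Common ancestors: {10f5bfc}.
The only common ancestor is 10f5bfc, so it is the merge base.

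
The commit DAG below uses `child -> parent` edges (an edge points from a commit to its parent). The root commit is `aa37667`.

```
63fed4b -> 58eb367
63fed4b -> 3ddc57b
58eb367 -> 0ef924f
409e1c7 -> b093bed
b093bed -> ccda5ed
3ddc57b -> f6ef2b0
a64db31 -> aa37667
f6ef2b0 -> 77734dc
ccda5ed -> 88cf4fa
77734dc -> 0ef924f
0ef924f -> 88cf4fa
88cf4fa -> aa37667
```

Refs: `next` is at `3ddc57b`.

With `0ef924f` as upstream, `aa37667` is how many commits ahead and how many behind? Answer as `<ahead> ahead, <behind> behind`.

0 ahead, 2 behind

Reachable from aa37667: {aa37667}.
Reachable from 0ef924f: {0ef924f, 88cf4fa, aa37667}.
Only in aa37667's history (ahead): {} — 0.
Only in 0ef924f's history (behind): {0ef924f, 88cf4fa} — 2.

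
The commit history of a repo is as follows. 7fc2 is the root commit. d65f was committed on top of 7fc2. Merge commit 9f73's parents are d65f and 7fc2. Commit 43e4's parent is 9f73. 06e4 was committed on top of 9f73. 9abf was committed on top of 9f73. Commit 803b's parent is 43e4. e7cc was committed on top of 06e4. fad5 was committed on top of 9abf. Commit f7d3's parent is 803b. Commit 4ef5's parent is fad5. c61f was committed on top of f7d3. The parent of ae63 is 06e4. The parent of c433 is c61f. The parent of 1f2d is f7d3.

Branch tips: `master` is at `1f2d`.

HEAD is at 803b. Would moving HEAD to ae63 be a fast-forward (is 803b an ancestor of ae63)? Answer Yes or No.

A fast-forward from 803b to ae63 is possible iff 803b is an ancestor of ae63.
Ancestors of ae63: {06e4, 7fc2, 9f73, ae63, d65f}.
803b is not among them, so fast-forward is not possible.

No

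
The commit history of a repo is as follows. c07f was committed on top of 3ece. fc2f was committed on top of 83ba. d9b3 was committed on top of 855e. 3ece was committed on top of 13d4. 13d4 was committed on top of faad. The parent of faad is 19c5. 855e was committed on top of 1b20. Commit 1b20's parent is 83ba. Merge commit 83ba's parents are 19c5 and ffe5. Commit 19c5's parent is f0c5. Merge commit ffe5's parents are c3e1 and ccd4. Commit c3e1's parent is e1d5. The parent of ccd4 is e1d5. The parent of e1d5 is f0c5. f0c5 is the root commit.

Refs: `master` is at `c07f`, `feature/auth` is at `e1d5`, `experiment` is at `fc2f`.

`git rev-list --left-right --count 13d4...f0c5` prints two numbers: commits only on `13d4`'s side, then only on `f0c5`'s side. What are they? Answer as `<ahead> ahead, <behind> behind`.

3 ahead, 0 behind

Reachable from 13d4: {13d4, 19c5, f0c5, faad}.
Reachable from f0c5: {f0c5}.
Only in 13d4's history (ahead): {13d4, 19c5, faad} — 3.
Only in f0c5's history (behind): {} — 0.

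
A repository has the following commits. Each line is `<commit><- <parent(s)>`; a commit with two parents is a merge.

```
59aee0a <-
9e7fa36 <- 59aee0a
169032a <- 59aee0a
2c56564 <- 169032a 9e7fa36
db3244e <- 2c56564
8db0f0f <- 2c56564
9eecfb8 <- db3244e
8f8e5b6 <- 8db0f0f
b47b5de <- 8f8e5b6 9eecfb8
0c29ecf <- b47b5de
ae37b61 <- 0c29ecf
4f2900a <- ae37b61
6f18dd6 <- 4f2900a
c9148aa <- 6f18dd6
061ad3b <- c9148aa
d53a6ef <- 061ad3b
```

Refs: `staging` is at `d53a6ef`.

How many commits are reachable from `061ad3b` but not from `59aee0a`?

14

Reachable from 061ad3b: {061ad3b, 0c29ecf, 169032a, 2c56564, 4f2900a, 59aee0a, 6f18dd6, 8db0f0f, 8f8e5b6, 9e7fa36, 9eecfb8, ae37b61, b47b5de, c9148aa, db3244e}.
Reachable from 59aee0a: {59aee0a}.
In 061ad3b's history but not 59aee0a's: {061ad3b, 0c29ecf, 169032a, 2c56564, 4f2900a, 6f18dd6, 8db0f0f, 8f8e5b6, 9e7fa36, 9eecfb8, ae37b61, b47b5de, c9148aa, db3244e} — 14 commits.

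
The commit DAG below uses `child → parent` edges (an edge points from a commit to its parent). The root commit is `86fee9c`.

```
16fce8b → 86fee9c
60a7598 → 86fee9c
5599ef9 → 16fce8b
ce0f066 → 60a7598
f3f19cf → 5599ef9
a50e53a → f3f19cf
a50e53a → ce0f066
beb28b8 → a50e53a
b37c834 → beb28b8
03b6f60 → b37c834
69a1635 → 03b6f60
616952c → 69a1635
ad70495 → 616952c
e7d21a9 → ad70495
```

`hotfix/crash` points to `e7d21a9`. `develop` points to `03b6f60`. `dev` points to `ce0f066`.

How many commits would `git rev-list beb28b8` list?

Walking parent pointers from beb28b8: reachable set = {16fce8b, 5599ef9, 60a7598, 86fee9c, a50e53a, beb28b8, ce0f066, f3f19cf}.
That is 8 commits.

8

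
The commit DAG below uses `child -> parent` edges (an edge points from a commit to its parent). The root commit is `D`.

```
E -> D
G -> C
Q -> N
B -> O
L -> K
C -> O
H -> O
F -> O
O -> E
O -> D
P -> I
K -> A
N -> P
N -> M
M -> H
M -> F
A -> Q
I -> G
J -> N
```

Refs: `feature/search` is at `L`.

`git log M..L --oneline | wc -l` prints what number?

9

Reachable from L: {A, C, D, E, F, G, H, I, K, L, M, N, O, P, Q}.
Reachable from M: {D, E, F, H, M, O}.
In L's history but not M's: {A, C, G, I, K, L, N, P, Q} — 9 commits.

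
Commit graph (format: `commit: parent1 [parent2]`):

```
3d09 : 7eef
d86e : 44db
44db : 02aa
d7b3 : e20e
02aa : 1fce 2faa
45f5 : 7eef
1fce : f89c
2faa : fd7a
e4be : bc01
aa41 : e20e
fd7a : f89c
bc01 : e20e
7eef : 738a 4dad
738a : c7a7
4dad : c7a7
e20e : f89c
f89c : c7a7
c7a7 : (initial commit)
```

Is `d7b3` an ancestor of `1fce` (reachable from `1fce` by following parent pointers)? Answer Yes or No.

No

Ancestors of 1fce: {1fce, c7a7, f89c}.
d7b3 is not in that set, so it is not an ancestor of 1fce.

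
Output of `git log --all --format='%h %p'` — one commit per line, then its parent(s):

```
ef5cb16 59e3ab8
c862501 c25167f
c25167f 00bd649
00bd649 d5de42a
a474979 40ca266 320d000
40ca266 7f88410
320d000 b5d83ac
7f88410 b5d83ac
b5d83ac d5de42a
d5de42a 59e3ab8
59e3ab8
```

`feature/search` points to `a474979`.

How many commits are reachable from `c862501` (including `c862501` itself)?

5

Walking parent pointers from c862501: reachable set = {00bd649, 59e3ab8, c25167f, c862501, d5de42a}.
That is 5 commits.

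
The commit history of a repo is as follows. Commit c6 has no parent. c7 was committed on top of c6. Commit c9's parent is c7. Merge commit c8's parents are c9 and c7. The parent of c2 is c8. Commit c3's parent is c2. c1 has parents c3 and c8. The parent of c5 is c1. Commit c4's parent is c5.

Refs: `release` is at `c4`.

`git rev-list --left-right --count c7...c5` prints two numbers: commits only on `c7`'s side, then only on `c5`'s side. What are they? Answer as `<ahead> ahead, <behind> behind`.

0 ahead, 6 behind

Reachable from c7: {c6, c7}.
Reachable from c5: {c1, c2, c3, c5, c6, c7, c8, c9}.
Only in c7's history (ahead): {} — 0.
Only in c5's history (behind): {c1, c2, c3, c5, c8, c9} — 6.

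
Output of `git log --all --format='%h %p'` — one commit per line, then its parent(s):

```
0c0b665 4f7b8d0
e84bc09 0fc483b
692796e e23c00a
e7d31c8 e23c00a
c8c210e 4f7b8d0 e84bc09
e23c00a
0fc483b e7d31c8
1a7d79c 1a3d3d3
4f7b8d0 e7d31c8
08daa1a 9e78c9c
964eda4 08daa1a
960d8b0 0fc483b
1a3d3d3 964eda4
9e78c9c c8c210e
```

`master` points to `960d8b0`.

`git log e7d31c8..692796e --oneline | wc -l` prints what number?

Reachable from 692796e: {692796e, e23c00a}.
Reachable from e7d31c8: {e23c00a, e7d31c8}.
In 692796e's history but not e7d31c8's: {692796e} — 1 commit.

1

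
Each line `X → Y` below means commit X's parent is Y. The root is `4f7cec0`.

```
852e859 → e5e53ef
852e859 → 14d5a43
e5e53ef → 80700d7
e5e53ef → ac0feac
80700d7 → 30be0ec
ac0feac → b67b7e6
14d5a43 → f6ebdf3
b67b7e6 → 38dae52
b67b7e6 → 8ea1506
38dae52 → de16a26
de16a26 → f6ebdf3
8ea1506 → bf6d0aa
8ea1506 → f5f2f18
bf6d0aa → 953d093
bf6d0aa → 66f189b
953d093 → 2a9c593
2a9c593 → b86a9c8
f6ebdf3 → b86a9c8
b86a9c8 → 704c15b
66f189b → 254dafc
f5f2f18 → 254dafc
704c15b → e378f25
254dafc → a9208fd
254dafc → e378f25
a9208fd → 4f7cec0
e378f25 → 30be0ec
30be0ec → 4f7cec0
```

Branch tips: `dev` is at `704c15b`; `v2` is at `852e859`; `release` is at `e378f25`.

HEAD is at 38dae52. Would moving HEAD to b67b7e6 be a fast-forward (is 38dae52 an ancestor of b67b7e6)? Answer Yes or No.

Yes

A fast-forward from 38dae52 to b67b7e6 is possible iff 38dae52 is an ancestor of b67b7e6.
Ancestors of b67b7e6: {254dafc, 2a9c593, 30be0ec, 38dae52, 4f7cec0, 66f189b, 704c15b, 8ea1506, 953d093, a9208fd, b67b7e6, b86a9c8, bf6d0aa, de16a26, e378f25, f5f2f18, f6ebdf3}.
38dae52 is among them, so fast-forward is possible.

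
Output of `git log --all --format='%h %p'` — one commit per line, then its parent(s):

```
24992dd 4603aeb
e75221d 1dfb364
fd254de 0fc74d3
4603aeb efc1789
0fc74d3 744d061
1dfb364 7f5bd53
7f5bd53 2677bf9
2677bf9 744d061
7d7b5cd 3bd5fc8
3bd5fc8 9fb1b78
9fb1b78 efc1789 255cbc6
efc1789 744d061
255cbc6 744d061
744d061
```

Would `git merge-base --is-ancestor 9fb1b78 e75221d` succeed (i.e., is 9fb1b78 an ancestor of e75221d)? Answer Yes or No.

Ancestors of e75221d: {1dfb364, 2677bf9, 744d061, 7f5bd53, e75221d}.
9fb1b78 is not in that set, so it is not an ancestor of e75221d.

No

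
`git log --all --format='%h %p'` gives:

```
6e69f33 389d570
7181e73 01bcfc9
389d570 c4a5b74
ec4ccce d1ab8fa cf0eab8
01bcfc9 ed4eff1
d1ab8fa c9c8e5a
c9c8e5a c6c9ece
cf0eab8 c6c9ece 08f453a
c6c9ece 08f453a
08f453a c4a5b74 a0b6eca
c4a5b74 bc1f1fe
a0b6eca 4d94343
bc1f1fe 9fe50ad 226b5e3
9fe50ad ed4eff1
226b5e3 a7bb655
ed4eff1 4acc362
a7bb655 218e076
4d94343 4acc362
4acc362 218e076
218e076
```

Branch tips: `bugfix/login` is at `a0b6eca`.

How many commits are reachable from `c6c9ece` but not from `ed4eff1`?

9

Reachable from c6c9ece: {08f453a, 218e076, 226b5e3, 4acc362, 4d94343, 9fe50ad, a0b6eca, a7bb655, bc1f1fe, c4a5b74, c6c9ece, ed4eff1}.
Reachable from ed4eff1: {218e076, 4acc362, ed4eff1}.
In c6c9ece's history but not ed4eff1's: {08f453a, 226b5e3, 4d94343, 9fe50ad, a0b6eca, a7bb655, bc1f1fe, c4a5b74, c6c9ece} — 9 commits.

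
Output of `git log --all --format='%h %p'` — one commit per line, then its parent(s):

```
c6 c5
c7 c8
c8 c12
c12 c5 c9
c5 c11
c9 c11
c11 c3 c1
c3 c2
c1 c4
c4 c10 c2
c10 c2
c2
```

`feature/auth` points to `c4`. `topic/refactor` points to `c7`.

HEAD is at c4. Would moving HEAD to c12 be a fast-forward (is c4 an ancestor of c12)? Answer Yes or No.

A fast-forward from c4 to c12 is possible iff c4 is an ancestor of c12.
Ancestors of c12: {c1, c10, c11, c12, c2, c3, c4, c5, c9}.
c4 is among them, so fast-forward is possible.

Yes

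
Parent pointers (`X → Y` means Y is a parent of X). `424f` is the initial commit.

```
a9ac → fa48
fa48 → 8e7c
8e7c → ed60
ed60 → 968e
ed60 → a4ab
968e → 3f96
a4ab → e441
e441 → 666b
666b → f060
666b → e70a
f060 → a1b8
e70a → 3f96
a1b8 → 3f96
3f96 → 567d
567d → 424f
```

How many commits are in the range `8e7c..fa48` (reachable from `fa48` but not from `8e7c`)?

1

Reachable from fa48: {3f96, 424f, 567d, 666b, 8e7c, 968e, a1b8, a4ab, e441, e70a, ed60, f060, fa48}.
Reachable from 8e7c: {3f96, 424f, 567d, 666b, 8e7c, 968e, a1b8, a4ab, e441, e70a, ed60, f060}.
In fa48's history but not 8e7c's: {fa48} — 1 commit.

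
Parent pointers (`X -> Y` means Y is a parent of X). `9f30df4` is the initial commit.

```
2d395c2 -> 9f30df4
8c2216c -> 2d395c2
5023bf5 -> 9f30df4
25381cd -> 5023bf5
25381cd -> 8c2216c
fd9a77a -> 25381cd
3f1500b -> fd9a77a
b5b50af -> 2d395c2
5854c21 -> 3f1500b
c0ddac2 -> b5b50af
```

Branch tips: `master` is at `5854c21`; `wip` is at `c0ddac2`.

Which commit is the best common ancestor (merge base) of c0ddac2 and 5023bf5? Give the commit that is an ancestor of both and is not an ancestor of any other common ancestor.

9f30df4

Ancestors of c0ddac2: {2d395c2, 9f30df4, b5b50af, c0ddac2}.
Ancestors of 5023bf5: {5023bf5, 9f30df4}.
Common ancestors: {9f30df4}.
The only common ancestor is 9f30df4, so it is the merge base.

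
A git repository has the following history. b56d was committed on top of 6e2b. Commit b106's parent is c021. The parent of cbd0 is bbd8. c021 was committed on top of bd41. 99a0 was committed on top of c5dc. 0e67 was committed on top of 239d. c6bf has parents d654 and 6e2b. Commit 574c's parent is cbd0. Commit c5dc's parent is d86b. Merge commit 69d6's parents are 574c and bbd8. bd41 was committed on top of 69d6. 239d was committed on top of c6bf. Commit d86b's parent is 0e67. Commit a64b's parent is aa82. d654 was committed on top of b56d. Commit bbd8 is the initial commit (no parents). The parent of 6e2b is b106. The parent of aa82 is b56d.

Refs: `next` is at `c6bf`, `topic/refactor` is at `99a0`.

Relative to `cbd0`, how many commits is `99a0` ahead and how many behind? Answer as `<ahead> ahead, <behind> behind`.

14 ahead, 0 behind

Reachable from 99a0: {0e67, 239d, 574c, 69d6, 6e2b, 99a0, b106, b56d, bbd8, bd41, c021, c5dc, c6bf, cbd0, d654, d86b}.
Reachable from cbd0: {bbd8, cbd0}.
Only in 99a0's history (ahead): {0e67, 239d, 574c, 69d6, 6e2b, 99a0, b106, b56d, bd41, c021, c5dc, c6bf, d654, d86b} — 14.
Only in cbd0's history (behind): {} — 0.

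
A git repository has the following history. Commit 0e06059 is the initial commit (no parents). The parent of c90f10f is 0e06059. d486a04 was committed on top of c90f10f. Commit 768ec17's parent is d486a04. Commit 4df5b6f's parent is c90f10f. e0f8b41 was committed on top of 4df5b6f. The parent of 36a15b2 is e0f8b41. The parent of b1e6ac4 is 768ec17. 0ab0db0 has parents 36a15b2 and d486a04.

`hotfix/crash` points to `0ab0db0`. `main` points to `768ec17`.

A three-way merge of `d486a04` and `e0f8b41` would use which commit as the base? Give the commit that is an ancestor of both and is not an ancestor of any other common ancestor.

c90f10f

Ancestors of d486a04: {0e06059, c90f10f, d486a04}.
Ancestors of e0f8b41: {0e06059, 4df5b6f, c90f10f, e0f8b41}.
Common ancestors: {0e06059, c90f10f}.
Among these, c90f10f is not an ancestor of any other common ancestor — it is the merge base.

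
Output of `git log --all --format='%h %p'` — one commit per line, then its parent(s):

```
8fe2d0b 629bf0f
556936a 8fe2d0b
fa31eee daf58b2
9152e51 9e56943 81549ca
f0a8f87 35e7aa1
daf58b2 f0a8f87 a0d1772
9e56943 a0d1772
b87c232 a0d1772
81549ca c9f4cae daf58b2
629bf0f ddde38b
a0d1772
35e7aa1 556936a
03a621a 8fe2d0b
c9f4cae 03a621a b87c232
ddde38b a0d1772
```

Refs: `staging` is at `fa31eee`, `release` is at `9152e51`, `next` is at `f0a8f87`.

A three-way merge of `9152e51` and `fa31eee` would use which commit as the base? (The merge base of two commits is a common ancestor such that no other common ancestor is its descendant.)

daf58b2

Ancestors of 9152e51: {03a621a, 35e7aa1, 556936a, 629bf0f, 81549ca, 8fe2d0b, 9152e51, 9e56943, a0d1772, b87c232, c9f4cae, daf58b2, ddde38b, f0a8f87}.
Ancestors of fa31eee: {35e7aa1, 556936a, 629bf0f, 8fe2d0b, a0d1772, daf58b2, ddde38b, f0a8f87, fa31eee}.
Common ancestors: {35e7aa1, 556936a, 629bf0f, 8fe2d0b, a0d1772, daf58b2, ddde38b, f0a8f87}.
Among these, daf58b2 is not an ancestor of any other common ancestor — it is the merge base.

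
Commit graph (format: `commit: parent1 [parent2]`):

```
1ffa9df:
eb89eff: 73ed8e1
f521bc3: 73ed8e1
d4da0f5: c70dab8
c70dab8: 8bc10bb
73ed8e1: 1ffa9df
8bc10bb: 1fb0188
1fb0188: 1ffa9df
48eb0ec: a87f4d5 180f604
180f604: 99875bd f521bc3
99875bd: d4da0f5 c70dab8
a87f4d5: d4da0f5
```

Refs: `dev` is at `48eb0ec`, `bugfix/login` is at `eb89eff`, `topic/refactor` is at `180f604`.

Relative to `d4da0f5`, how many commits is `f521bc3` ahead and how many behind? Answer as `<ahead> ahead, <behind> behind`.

2 ahead, 4 behind

Reachable from f521bc3: {1ffa9df, 73ed8e1, f521bc3}.
Reachable from d4da0f5: {1fb0188, 1ffa9df, 8bc10bb, c70dab8, d4da0f5}.
Only in f521bc3's history (ahead): {73ed8e1, f521bc3} — 2.
Only in d4da0f5's history (behind): {1fb0188, 8bc10bb, c70dab8, d4da0f5} — 4.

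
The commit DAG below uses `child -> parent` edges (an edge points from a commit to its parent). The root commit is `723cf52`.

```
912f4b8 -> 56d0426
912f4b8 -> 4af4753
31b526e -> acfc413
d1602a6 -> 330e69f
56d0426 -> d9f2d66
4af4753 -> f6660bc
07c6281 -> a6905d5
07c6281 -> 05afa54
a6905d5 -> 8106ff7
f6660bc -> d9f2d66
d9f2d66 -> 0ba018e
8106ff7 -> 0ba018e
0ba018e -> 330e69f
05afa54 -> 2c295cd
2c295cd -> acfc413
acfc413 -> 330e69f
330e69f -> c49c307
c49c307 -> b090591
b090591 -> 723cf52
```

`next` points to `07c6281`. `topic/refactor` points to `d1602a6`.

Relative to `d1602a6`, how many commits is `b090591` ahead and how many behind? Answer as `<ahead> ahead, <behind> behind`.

Reachable from b090591: {723cf52, b090591}.
Reachable from d1602a6: {330e69f, 723cf52, b090591, c49c307, d1602a6}.
Only in b090591's history (ahead): {} — 0.
Only in d1602a6's history (behind): {330e69f, c49c307, d1602a6} — 3.

0 ahead, 3 behind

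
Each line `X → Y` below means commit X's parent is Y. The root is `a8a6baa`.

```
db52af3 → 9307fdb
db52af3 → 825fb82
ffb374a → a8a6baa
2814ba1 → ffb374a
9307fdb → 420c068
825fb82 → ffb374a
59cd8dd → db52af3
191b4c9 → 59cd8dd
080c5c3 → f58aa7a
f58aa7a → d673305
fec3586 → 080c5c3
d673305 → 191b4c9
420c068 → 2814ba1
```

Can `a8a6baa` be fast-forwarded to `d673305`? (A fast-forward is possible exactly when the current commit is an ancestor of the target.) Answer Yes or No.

A fast-forward from a8a6baa to d673305 is possible iff a8a6baa is an ancestor of d673305.
Ancestors of d673305: {191b4c9, 2814ba1, 420c068, 59cd8dd, 825fb82, 9307fdb, a8a6baa, d673305, db52af3, ffb374a}.
a8a6baa is among them, so fast-forward is possible.

Yes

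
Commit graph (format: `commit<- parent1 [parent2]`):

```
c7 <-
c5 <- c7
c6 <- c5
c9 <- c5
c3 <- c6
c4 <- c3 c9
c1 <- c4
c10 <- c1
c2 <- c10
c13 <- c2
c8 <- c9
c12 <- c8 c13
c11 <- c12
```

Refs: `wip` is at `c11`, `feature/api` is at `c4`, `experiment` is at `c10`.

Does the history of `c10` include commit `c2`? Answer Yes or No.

No

Ancestors of c10: {c1, c10, c3, c4, c5, c6, c7, c9}.
c2 is not in that set, so it is not an ancestor of c10.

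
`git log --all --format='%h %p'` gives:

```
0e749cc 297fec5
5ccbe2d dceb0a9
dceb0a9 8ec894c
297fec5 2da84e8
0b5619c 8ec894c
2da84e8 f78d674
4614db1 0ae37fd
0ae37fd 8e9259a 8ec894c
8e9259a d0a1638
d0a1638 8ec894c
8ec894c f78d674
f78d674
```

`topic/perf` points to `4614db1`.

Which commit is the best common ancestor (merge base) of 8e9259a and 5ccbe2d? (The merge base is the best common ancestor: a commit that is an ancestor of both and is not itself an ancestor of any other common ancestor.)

8ec894c

Ancestors of 8e9259a: {8e9259a, 8ec894c, d0a1638, f78d674}.
Ancestors of 5ccbe2d: {5ccbe2d, 8ec894c, dceb0a9, f78d674}.
Common ancestors: {8ec894c, f78d674}.
Among these, 8ec894c is not an ancestor of any other common ancestor — it is the merge base.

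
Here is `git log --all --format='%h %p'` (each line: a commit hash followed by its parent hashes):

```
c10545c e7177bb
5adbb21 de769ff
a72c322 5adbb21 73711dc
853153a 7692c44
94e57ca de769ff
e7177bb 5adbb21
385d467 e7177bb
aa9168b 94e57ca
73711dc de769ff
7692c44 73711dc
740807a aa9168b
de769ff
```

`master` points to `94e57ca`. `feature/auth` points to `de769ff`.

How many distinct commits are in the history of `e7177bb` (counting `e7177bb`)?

Walking parent pointers from e7177bb: reachable set = {5adbb21, de769ff, e7177bb}.
That is 3 commits.

3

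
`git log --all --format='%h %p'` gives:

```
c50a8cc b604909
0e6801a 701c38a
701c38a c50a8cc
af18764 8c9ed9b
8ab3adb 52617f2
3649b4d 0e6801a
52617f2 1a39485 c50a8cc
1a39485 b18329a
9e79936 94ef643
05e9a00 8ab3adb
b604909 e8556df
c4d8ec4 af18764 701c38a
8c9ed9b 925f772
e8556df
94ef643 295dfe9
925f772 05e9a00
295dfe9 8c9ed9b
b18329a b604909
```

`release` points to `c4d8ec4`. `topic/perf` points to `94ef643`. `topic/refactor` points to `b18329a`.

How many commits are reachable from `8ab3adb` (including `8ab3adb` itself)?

7

Walking parent pointers from 8ab3adb: reachable set = {1a39485, 52617f2, 8ab3adb, b18329a, b604909, c50a8cc, e8556df}.
That is 7 commits.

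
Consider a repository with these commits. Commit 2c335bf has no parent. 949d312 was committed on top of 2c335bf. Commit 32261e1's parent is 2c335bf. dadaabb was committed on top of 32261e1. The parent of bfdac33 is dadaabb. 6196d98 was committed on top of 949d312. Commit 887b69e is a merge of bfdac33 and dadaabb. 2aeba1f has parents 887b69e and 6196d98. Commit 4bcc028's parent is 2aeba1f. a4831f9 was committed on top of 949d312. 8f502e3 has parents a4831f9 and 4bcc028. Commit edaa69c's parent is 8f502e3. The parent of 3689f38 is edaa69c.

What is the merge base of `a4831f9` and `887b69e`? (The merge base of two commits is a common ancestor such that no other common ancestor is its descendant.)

Ancestors of a4831f9: {2c335bf, 949d312, a4831f9}.
Ancestors of 887b69e: {2c335bf, 32261e1, 887b69e, bfdac33, dadaabb}.
Common ancestors: {2c335bf}.
The only common ancestor is 2c335bf, so it is the merge base.

2c335bf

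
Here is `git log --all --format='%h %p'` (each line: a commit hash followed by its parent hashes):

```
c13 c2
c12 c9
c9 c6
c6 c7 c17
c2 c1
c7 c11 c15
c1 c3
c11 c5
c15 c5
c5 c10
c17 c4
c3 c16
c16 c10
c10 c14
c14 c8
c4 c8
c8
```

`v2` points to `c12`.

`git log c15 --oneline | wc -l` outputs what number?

Walking parent pointers from c15: reachable set = {c10, c14, c15, c5, c8}.
That is 5 commits.

5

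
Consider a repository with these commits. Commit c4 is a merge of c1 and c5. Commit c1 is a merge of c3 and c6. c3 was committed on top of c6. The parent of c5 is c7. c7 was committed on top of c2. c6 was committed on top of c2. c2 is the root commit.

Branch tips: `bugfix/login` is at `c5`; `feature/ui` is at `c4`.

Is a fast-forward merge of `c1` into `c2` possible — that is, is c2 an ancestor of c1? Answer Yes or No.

A fast-forward from c2 to c1 is possible iff c2 is an ancestor of c1.
Ancestors of c1: {c1, c2, c3, c6}.
c2 is among them, so fast-forward is possible.

Yes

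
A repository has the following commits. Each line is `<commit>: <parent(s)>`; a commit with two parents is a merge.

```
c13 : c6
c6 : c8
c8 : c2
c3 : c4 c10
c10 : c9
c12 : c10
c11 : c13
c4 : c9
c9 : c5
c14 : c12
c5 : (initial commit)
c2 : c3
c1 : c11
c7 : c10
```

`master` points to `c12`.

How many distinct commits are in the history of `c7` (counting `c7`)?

4

Walking parent pointers from c7: reachable set = {c10, c5, c7, c9}.
That is 4 commits.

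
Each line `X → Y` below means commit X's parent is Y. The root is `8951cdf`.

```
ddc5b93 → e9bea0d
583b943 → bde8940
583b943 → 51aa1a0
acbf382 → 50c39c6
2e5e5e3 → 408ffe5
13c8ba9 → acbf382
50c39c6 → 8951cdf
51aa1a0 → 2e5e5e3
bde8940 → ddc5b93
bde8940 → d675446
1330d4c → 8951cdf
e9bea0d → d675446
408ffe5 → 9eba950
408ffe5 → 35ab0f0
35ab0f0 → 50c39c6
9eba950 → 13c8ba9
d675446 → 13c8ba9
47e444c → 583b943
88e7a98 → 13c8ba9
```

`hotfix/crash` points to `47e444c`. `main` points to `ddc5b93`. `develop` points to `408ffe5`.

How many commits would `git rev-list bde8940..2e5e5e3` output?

Reachable from 2e5e5e3: {13c8ba9, 2e5e5e3, 35ab0f0, 408ffe5, 50c39c6, 8951cdf, 9eba950, acbf382}.
Reachable from bde8940: {13c8ba9, 50c39c6, 8951cdf, acbf382, bde8940, d675446, ddc5b93, e9bea0d}.
In 2e5e5e3's history but not bde8940's: {2e5e5e3, 35ab0f0, 408ffe5, 9eba950} — 4 commits.

4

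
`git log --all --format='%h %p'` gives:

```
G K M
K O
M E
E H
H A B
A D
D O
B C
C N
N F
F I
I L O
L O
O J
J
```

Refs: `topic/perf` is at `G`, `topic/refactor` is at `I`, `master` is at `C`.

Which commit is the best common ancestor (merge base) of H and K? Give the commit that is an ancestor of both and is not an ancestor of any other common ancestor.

O

Ancestors of H: {A, B, C, D, F, H, I, J, L, N, O}.
Ancestors of K: {J, K, O}.
Common ancestors: {J, O}.
Among these, O is not an ancestor of any other common ancestor — it is the merge base.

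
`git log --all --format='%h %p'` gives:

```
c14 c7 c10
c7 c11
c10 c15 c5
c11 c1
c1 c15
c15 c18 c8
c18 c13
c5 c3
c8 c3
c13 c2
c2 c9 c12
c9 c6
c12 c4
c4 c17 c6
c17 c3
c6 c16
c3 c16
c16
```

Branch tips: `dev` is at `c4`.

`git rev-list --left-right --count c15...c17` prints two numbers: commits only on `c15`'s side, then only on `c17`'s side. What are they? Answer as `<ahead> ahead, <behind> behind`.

9 ahead, 0 behind

Reachable from c15: {c12, c13, c15, c16, c17, c18, c2, c3, c4, c6, c8, c9}.
Reachable from c17: {c16, c17, c3}.
Only in c15's history (ahead): {c12, c13, c15, c18, c2, c4, c6, c8, c9} — 9.
Only in c17's history (behind): {} — 0.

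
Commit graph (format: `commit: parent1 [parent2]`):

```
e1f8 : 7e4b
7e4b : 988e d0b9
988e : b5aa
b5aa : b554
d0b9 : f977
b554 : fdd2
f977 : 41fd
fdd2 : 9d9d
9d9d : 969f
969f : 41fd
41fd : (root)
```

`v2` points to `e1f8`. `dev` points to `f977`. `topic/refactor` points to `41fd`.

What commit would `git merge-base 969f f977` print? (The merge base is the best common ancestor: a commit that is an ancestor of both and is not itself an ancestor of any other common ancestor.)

41fd

Ancestors of 969f: {41fd, 969f}.
Ancestors of f977: {41fd, f977}.
Common ancestors: {41fd}.
The only common ancestor is 41fd, so it is the merge base.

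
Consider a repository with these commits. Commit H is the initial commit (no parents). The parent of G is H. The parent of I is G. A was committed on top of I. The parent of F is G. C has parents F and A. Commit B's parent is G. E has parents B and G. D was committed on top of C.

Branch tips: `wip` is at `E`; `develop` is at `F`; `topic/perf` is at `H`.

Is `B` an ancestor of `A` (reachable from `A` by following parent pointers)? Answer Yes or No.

Ancestors of A: {A, G, H, I}.
B is not in that set, so it is not an ancestor of A.

No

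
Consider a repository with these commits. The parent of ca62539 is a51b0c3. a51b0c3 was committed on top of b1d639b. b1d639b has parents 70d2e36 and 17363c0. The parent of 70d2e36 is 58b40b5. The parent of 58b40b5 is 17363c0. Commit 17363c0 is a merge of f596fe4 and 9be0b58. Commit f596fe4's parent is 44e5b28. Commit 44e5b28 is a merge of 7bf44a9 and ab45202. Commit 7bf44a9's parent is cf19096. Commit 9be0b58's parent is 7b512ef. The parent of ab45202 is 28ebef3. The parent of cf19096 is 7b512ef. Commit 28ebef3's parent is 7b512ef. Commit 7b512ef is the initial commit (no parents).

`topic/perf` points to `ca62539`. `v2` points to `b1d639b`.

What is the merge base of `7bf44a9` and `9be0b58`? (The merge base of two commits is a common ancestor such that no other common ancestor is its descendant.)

7b512ef

Ancestors of 7bf44a9: {7b512ef, 7bf44a9, cf19096}.
Ancestors of 9be0b58: {7b512ef, 9be0b58}.
Common ancestors: {7b512ef}.
The only common ancestor is 7b512ef, so it is the merge base.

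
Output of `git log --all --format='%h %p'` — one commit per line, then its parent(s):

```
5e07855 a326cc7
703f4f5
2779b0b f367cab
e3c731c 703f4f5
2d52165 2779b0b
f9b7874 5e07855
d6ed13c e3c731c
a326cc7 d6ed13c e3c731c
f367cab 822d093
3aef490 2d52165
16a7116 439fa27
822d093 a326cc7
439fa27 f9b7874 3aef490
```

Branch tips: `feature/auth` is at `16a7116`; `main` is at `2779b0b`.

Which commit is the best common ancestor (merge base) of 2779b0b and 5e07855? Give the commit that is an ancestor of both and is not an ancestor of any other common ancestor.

a326cc7

Ancestors of 2779b0b: {2779b0b, 703f4f5, 822d093, a326cc7, d6ed13c, e3c731c, f367cab}.
Ancestors of 5e07855: {5e07855, 703f4f5, a326cc7, d6ed13c, e3c731c}.
Common ancestors: {703f4f5, a326cc7, d6ed13c, e3c731c}.
Among these, a326cc7 is not an ancestor of any other common ancestor — it is the merge base.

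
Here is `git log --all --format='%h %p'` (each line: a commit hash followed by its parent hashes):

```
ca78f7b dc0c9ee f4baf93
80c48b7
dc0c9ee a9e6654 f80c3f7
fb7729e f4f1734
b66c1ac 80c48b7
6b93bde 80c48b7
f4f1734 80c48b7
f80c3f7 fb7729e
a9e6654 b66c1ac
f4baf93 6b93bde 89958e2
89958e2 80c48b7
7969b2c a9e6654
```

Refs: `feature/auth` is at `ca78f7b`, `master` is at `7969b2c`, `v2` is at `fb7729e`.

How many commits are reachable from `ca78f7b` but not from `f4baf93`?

Reachable from ca78f7b: {6b93bde, 80c48b7, 89958e2, a9e6654, b66c1ac, ca78f7b, dc0c9ee, f4baf93, f4f1734, f80c3f7, fb7729e}.
Reachable from f4baf93: {6b93bde, 80c48b7, 89958e2, f4baf93}.
In ca78f7b's history but not f4baf93's: {a9e6654, b66c1ac, ca78f7b, dc0c9ee, f4f1734, f80c3f7, fb7729e} — 7 commits.

7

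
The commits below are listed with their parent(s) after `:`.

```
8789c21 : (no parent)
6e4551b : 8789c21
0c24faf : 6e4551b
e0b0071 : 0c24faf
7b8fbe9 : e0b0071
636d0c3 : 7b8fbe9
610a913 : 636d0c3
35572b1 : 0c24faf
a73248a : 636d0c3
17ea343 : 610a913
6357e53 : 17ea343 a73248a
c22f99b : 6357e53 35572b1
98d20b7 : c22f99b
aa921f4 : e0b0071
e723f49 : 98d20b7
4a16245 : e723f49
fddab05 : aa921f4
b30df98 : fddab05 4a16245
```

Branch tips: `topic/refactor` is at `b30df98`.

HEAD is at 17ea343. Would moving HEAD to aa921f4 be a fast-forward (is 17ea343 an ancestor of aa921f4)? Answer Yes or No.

A fast-forward from 17ea343 to aa921f4 is possible iff 17ea343 is an ancestor of aa921f4.
Ancestors of aa921f4: {0c24faf, 6e4551b, 8789c21, aa921f4, e0b0071}.
17ea343 is not among them, so fast-forward is not possible.

No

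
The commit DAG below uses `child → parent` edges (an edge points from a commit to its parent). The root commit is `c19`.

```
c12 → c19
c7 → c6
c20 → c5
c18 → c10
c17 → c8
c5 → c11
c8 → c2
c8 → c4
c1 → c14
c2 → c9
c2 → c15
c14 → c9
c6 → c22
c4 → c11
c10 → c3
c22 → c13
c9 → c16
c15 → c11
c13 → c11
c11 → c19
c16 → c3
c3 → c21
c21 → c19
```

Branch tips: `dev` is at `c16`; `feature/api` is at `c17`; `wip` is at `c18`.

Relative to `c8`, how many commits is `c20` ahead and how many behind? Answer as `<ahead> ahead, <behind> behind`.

2 ahead, 8 behind

Reachable from c20: {c11, c19, c20, c5}.
Reachable from c8: {c11, c15, c16, c19, c2, c21, c3, c4, c8, c9}.
Only in c20's history (ahead): {c20, c5} — 2.
Only in c8's history (behind): {c15, c16, c2, c21, c3, c4, c8, c9} — 8.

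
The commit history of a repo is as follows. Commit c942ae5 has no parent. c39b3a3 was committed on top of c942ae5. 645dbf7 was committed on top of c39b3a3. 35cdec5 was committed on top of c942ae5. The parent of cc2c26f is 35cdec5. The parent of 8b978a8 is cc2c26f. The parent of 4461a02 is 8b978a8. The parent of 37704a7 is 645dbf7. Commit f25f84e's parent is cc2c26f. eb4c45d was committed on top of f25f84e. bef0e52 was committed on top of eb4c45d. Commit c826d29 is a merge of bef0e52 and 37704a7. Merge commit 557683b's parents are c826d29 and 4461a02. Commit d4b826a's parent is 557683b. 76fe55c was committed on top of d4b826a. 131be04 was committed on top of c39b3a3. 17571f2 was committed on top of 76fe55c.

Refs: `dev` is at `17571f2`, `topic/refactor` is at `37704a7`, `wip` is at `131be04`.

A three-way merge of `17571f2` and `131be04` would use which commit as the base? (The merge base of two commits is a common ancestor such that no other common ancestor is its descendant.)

c39b3a3

Ancestors of 17571f2: {17571f2, 35cdec5, 37704a7, 4461a02, 557683b, 645dbf7, 76fe55c, 8b978a8, bef0e52, c39b3a3, c826d29, c942ae5, cc2c26f, d4b826a, eb4c45d, f25f84e}.
Ancestors of 131be04: {131be04, c39b3a3, c942ae5}.
Common ancestors: {c39b3a3, c942ae5}.
Among these, c39b3a3 is not an ancestor of any other common ancestor — it is the merge base.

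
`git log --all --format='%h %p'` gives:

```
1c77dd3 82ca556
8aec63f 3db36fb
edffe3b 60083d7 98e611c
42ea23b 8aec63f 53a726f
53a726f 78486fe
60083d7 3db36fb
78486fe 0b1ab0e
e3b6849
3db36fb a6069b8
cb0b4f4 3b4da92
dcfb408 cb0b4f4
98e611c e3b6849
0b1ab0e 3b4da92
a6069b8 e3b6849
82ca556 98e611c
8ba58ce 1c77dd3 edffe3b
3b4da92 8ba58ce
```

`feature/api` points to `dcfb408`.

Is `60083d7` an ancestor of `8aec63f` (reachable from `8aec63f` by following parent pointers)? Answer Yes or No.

No

Ancestors of 8aec63f: {3db36fb, 8aec63f, a6069b8, e3b6849}.
60083d7 is not in that set, so it is not an ancestor of 8aec63f.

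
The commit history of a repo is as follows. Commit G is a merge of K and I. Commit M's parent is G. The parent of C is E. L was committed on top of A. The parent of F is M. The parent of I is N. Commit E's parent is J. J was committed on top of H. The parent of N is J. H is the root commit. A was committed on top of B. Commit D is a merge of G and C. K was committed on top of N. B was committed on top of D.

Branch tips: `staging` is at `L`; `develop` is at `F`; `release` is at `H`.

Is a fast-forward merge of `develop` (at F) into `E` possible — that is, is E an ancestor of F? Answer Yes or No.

No

A fast-forward from E to F is possible iff E is an ancestor of F.
Ancestors of F: {F, G, H, I, J, K, M, N}.
E is not among them, so fast-forward is not possible.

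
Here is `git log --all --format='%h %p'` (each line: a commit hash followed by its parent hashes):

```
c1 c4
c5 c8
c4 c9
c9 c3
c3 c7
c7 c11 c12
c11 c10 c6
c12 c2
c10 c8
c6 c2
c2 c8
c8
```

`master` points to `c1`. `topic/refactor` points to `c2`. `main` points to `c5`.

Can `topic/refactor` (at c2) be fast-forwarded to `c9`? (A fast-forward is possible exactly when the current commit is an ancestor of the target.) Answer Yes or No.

Yes

A fast-forward from c2 to c9 is possible iff c2 is an ancestor of c9.
Ancestors of c9: {c10, c11, c12, c2, c3, c6, c7, c8, c9}.
c2 is among them, so fast-forward is possible.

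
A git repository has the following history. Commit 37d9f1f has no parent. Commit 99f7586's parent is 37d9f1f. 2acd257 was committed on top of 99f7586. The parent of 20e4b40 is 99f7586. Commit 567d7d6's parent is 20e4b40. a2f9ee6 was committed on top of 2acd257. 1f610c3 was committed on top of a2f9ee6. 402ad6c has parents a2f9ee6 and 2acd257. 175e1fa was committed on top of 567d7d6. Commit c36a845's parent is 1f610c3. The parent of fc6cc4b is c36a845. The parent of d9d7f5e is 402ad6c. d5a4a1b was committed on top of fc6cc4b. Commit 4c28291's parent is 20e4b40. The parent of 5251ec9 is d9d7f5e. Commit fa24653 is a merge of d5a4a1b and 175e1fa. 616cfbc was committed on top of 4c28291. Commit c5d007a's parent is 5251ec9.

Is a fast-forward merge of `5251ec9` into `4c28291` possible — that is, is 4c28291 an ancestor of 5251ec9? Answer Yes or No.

A fast-forward from 4c28291 to 5251ec9 is possible iff 4c28291 is an ancestor of 5251ec9.
Ancestors of 5251ec9: {2acd257, 37d9f1f, 402ad6c, 5251ec9, 99f7586, a2f9ee6, d9d7f5e}.
4c28291 is not among them, so fast-forward is not possible.

No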